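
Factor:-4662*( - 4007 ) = 18680634 = 2^1 * 3^2*7^1*37^1*4007^1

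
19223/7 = 19223/7 =2746.14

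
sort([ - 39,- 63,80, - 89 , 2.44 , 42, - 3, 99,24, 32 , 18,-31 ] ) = [-89, - 63,  -  39, - 31, - 3,  2.44,  18,  24,32 , 42,80, 99 ]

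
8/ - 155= - 1 + 147/155  =  - 0.05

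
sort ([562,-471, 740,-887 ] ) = [ - 887, - 471, 562,740] 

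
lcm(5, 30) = 30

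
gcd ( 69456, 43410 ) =8682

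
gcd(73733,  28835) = 1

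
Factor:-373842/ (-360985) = 2^1*3^3*5^( - 1)*7^1*73^(  -  1) = 378/365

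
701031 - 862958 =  - 161927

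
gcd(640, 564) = 4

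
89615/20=4480 + 3/4  =  4480.75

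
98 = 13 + 85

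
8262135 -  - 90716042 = 98978177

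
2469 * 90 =222210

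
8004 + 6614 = 14618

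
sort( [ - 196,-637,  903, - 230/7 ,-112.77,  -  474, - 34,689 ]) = [ - 637, - 474, - 196,  -  112.77,  -  34, -230/7,689, 903 ]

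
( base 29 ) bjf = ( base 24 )H11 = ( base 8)23131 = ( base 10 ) 9817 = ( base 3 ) 111110121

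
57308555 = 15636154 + 41672401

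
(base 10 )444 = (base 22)k4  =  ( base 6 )2020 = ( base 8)674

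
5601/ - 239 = - 24 + 135/239 = - 23.44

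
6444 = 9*716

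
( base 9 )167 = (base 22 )6A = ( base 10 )142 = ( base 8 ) 216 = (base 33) 4a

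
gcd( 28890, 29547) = 9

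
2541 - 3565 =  - 1024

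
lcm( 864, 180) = 4320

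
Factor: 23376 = 2^4*3^1*487^1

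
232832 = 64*3638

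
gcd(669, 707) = 1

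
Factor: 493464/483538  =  348/341 = 2^2*3^1*11^( -1)*29^1*31^( - 1) 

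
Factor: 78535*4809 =377674815 = 3^1*5^1*7^1*113^1*139^1*229^1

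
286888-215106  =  71782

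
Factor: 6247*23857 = 6247^1 * 23857^1 = 149034679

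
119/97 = 1 + 22/97 = 1.23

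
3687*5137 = 18940119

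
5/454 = 5/454 = 0.01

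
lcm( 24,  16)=48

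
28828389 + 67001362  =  95829751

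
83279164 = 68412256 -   -  14866908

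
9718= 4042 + 5676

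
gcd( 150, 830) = 10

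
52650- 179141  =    -  126491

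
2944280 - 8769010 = - 5824730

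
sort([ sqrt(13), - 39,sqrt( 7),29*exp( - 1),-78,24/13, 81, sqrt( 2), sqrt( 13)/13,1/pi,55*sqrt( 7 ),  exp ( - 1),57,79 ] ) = [- 78, - 39, sqrt(13 ) /13, 1/pi,exp( - 1), sqrt( 2 ), 24/13, sqrt( 7 ),sqrt( 13), 29*exp(-1 ),57, 79 , 81, 55*sqrt(7) ] 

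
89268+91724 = 180992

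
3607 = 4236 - 629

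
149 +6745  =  6894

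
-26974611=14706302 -41680913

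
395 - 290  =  105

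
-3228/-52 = 62 + 1/13 = 62.08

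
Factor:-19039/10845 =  - 79/45 = - 3^( - 2 )*5^( - 1)*79^1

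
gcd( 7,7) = 7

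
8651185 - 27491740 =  - 18840555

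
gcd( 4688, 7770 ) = 2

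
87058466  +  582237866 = 669296332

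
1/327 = 1/327 = 0.00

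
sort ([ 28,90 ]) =[28,  90 ]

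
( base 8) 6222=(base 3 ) 11102012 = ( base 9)4365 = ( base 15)E48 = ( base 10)3218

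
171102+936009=1107111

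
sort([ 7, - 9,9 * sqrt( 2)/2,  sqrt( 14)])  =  [ - 9,  sqrt( 14),  9*sqrt( 2)/2,  7 ] 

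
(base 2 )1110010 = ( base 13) 8a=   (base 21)59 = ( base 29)3r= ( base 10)114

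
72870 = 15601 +57269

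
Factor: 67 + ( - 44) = 23 = 23^1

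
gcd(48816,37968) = 5424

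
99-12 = 87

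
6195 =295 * 21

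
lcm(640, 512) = 2560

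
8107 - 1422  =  6685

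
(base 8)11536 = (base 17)102B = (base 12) 2a52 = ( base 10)4958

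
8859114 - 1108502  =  7750612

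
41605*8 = 332840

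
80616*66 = 5320656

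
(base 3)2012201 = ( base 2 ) 11001001100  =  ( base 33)1FS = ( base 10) 1612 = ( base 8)3114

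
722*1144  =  825968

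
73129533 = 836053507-762923974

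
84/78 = 14/13 = 1.08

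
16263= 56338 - 40075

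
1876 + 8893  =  10769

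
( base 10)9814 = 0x2656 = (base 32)9IM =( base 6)113234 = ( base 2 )10011001010110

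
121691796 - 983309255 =  -  861617459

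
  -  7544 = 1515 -9059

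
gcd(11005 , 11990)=5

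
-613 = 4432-5045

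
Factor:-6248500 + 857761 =  -  3^3*199657^1  =  - 5390739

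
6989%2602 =1785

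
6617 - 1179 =5438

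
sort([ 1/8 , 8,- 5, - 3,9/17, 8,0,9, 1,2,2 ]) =[ - 5 , - 3,  0,1/8,9/17,1,  2, 2, 8, 8, 9 ]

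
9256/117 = 79+1/9  =  79.11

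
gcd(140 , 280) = 140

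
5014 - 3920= 1094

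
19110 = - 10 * ( - 1911 )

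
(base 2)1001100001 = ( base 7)1530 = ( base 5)4414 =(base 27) MF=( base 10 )609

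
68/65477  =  68/65477 = 0.00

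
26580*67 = 1780860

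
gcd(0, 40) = 40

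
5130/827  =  6 + 168/827 = 6.20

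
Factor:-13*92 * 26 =-31096 = -2^3 * 13^2*23^1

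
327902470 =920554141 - 592651671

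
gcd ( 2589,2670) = 3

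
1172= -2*( - 586) 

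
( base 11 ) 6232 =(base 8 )20107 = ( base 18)1791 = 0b10000001000111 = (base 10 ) 8263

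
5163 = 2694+2469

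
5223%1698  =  129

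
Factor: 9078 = 2^1 * 3^1*17^1 * 89^1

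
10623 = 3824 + 6799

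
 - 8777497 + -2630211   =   - 11407708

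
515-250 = 265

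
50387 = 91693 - 41306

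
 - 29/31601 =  - 1 + 31572/31601 = - 0.00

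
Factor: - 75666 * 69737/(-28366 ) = 2638359921/14183 = 3^1*13^( - 1)*1091^ ( - 1 ) * 12611^1 * 69737^1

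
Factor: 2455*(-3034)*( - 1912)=14241474640 =2^4*  5^1*37^1*41^1 * 239^1*491^1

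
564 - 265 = 299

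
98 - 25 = 73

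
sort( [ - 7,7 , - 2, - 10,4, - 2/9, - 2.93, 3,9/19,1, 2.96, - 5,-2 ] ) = [ - 10,-7,-5, - 2.93, - 2 , - 2,  -  2/9, 9/19 , 1,2.96, 3,4,7] 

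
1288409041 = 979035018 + 309374023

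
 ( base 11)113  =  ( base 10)135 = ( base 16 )87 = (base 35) 3u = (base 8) 207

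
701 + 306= 1007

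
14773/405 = 36 + 193/405 = 36.48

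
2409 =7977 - 5568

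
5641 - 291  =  5350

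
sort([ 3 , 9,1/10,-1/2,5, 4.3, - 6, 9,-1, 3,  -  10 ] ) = [ - 10, - 6,- 1, - 1/2, 1/10, 3, 3, 4.3, 5,9, 9]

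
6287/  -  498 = -6287/498 =- 12.62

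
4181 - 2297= 1884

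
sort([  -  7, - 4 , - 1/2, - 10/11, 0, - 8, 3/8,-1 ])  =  [ - 8, - 7, - 4, - 1, - 10/11,-1/2,0, 3/8 ]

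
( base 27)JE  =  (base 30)HH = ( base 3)201112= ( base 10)527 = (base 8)1017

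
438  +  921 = 1359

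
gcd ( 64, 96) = 32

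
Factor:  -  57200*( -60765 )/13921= 3475758000/13921=2^4*3^1*5^3*11^1*13^1*4051^1*13921^(  -  1)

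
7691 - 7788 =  - 97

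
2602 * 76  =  197752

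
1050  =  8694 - 7644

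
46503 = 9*5167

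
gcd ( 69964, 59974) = 2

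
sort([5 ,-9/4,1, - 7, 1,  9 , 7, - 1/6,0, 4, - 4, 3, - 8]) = [ -8, -7,-4,-9/4,-1/6,0,1, 1, 3, 4, 5,7,9 ] 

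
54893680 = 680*80726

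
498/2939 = 498/2939 = 0.17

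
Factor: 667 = 23^1*29^1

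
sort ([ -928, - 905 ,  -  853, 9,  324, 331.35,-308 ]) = [-928,-905,  -  853, - 308,9,324,331.35]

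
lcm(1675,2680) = 13400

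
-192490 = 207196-399686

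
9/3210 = 3/1070=0.00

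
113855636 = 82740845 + 31114791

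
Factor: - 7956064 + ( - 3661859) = - 3^1 * 1307^1*2963^1 = -11617923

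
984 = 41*24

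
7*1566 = 10962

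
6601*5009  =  33064409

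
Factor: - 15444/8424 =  - 2^( - 1)*3^( - 1 )*11^1 = - 11/6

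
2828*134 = 378952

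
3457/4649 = 3457/4649=0.74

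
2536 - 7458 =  - 4922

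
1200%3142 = 1200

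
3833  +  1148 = 4981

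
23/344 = 23/344 = 0.07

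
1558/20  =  77+9/10 = 77.90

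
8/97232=1/12154 = 0.00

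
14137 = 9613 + 4524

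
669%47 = 11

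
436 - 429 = 7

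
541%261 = 19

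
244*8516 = 2077904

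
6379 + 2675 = 9054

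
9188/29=316 + 24/29=316.83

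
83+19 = 102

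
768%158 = 136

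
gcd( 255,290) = 5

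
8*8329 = 66632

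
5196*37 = 192252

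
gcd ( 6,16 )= 2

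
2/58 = 1/29 = 0.03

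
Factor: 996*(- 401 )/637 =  - 2^2*3^1*7^( - 2 )*13^(  -  1 )*83^1*401^1 = - 399396/637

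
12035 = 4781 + 7254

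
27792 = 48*579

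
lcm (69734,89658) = 627606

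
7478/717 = 7478/717 = 10.43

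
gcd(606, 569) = 1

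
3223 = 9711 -6488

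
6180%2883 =414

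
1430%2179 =1430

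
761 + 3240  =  4001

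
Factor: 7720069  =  7^1*883^1*1249^1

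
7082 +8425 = 15507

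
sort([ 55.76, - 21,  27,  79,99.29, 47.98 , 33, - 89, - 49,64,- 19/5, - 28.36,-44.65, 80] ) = [ - 89, - 49, - 44.65, - 28.36 ,- 21, - 19/5, 27,33, 47.98, 55.76, 64,  79, 80, 99.29 ] 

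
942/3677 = 942/3677 = 0.26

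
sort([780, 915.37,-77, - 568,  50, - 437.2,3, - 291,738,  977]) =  [ - 568, - 437.2, - 291, - 77, 3, 50, 738, 780, 915.37, 977 ]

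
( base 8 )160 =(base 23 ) 4K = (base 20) 5c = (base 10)112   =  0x70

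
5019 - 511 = 4508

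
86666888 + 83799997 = 170466885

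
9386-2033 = 7353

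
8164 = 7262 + 902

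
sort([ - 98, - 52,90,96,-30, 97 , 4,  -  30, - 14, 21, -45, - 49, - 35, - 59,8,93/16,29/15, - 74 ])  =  [ - 98, - 74, - 59, - 52,  -  49, - 45,  -  35,  -  30, - 30,  -  14, 29/15, 4, 93/16,8, 21,  90,96,97 ] 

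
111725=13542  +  98183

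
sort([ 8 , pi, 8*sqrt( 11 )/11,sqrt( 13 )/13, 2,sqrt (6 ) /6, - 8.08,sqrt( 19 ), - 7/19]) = [ - 8.08, - 7/19,sqrt( 13 ) /13, sqrt( 6 ) /6, 2, 8*sqrt( 11) /11,  pi,sqrt(19 ),8]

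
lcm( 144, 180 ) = 720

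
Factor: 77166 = 2^1 * 3^3*1429^1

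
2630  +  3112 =5742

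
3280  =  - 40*( - 82)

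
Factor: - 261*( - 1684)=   439524 =2^2 * 3^2*29^1*421^1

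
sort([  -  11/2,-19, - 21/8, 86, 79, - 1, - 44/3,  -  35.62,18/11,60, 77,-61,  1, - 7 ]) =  [  -  61  , - 35.62, - 19, - 44/3, - 7, - 11/2, - 21/8, - 1,1,18/11 , 60,77, 79,86 ] 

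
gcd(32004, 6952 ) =4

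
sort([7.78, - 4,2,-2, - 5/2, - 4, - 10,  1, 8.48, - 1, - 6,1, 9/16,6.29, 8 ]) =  [-10, - 6,-4, - 4, - 5/2,  -  2,-1,  9/16,1 , 1, 2,  6.29,7.78, 8, 8.48 ]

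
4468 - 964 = 3504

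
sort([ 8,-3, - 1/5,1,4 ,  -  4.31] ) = [ - 4.31, - 3, -1/5 , 1,4, 8]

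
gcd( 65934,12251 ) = 1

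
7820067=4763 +7815304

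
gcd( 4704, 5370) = 6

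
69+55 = 124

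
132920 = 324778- 191858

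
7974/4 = 1993  +  1/2 = 1993.50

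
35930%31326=4604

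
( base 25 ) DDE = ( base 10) 8464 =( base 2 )10000100010000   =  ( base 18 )1824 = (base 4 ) 2010100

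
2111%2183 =2111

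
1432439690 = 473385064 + 959054626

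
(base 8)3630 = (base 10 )1944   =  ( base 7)5445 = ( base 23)3fc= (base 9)2600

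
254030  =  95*2674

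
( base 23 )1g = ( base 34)15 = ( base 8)47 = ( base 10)39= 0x27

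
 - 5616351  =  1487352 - 7103703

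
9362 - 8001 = 1361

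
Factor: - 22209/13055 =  - 3^1*5^( - 1) * 7^ ( - 1)*11^1* 373^( - 1 )*673^1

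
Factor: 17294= 2^1 * 8647^1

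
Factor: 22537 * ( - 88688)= - 2^4*23^1*31^1*241^1*727^1  =  - 1998761456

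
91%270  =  91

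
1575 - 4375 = -2800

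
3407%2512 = 895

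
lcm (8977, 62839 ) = 62839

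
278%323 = 278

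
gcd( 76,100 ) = 4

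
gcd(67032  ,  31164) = 588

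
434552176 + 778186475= 1212738651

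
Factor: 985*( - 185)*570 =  - 2^1*3^1*5^3*19^1* 37^1*197^1 = - 103868250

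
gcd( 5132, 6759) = 1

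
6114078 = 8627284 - 2513206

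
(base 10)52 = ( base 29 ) 1N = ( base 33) 1j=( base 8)64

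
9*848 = 7632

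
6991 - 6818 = 173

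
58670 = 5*11734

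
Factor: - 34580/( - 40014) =2^1*3^ ( - 4)*5^1 * 7^1 = 70/81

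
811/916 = 811/916 = 0.89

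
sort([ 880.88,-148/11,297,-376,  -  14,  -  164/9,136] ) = [ - 376, - 164/9,  -  14, - 148/11, 136 , 297,880.88]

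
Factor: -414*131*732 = - 2^3*3^3*23^1*61^1*131^1 =- 39699288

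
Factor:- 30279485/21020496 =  - 2^(- 4 )*3^( - 1)*5^1* 7^( - 1)*61^1*73^( - 1)*857^( - 1 )*99277^1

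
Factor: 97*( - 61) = -5917 = - 61^1*97^1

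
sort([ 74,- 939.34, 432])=[ - 939.34, 74, 432]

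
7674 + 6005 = 13679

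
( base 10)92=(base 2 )1011100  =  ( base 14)68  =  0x5C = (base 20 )4C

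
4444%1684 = 1076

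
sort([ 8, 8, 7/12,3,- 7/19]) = [ - 7/19, 7/12,3, 8,  8 ] 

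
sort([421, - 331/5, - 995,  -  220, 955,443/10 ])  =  [ - 995, - 220, - 331/5,  443/10, 421, 955]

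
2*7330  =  14660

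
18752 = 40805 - 22053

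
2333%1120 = 93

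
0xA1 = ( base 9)188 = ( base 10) 161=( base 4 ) 2201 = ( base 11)137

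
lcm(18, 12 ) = 36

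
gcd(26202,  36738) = 6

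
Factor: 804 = 2^2*3^1*67^1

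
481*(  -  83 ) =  - 39923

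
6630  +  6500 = 13130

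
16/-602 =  - 8/301 = - 0.03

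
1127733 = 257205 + 870528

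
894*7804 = 6976776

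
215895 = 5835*37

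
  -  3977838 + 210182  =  -3767656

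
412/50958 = 206/25479 = 0.01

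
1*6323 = 6323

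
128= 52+76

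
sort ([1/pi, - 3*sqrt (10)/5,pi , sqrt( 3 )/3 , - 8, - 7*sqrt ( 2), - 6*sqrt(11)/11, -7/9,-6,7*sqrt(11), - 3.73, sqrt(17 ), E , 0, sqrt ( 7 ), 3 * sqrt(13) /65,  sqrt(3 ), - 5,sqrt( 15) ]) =[ - 7*sqrt( 2), -8 ,-6, - 5, - 3.73, - 3 * sqrt( 10) /5, - 6*sqrt (11)/11,- 7/9, 0 , 3 * sqrt (13) /65, 1/pi, sqrt(3)/3 , sqrt(3),  sqrt( 7 ), E, pi , sqrt( 15 ),sqrt(17 ) , 7*sqrt( 11 )]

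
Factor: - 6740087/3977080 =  - 2^( - 3)  *5^( - 1)*19^(  -  1)*5233^( - 1)*6740087^1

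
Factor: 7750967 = 7^2*317^1* 499^1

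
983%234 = 47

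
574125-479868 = 94257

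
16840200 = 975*17272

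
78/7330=39/3665 = 0.01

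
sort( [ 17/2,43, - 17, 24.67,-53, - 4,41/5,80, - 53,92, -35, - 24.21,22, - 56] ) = [ - 56, - 53 , - 53,-35, - 24.21, - 17,-4,41/5,17/2,22,24.67, 43, 80, 92 ] 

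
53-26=27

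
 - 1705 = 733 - 2438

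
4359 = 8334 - 3975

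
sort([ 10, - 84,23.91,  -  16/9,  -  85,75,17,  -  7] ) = [ -85, - 84,- 7, - 16/9,10, 17,23.91,75 ] 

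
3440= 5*688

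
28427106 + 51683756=80110862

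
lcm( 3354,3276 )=140868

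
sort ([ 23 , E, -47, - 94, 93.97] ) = [  -  94, - 47, E, 23, 93.97 ]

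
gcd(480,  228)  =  12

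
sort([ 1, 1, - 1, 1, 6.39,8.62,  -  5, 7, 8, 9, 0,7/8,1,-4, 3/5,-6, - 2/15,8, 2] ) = [- 6,-5, - 4,-1,-2/15,  0,3/5, 7/8,1, 1,1, 1, 2,6.39, 7,8, 8,  8.62, 9] 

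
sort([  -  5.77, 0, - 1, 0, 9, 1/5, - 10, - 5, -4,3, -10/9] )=[ - 10, - 5.77, - 5, - 4, - 10/9, - 1, 0,0,1/5, 3,9 ] 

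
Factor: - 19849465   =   - 5^1*127^1*31259^1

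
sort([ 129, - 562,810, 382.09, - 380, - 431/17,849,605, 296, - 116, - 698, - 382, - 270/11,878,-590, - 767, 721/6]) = [ - 767, - 698, - 590, - 562,- 382, - 380, - 116,-431/17, - 270/11, 721/6, 129, 296,382.09,605,  810, 849,878] 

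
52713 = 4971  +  47742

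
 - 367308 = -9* 40812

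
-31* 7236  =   - 224316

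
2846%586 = 502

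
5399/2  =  2699 + 1/2 = 2699.50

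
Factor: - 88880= - 2^4*5^1 * 11^1 * 101^1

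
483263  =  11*43933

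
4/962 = 2/481 = 0.00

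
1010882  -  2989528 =-1978646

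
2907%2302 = 605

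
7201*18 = 129618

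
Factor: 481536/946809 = 2^8 * 3^( - 2 ) * 11^1*19^1*11689^(-1 )  =  53504/105201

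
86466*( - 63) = - 5447358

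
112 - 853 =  - 741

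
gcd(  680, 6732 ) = 68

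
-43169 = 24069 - 67238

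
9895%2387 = 347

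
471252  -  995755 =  - 524503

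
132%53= 26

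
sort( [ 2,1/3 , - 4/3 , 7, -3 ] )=[  -  3, - 4/3 , 1/3 , 2,7] 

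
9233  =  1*9233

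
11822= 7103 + 4719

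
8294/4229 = 1 + 4065/4229 = 1.96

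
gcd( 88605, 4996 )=1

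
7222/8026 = 3611/4013 = 0.90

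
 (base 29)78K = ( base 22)cf1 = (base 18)10h1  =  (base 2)1011111111011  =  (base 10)6139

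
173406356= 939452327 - 766045971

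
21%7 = 0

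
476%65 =21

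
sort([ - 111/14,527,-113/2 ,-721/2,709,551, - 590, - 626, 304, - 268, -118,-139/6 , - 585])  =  [ - 626,-590, - 585, - 721/2,-268, - 118, - 113/2,  -  139/6, - 111/14, 304, 527,  551, 709] 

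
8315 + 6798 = 15113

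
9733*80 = 778640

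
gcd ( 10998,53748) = 18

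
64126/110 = 32063/55 = 582.96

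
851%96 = 83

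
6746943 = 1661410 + 5085533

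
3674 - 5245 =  - 1571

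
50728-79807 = - 29079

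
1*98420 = 98420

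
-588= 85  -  673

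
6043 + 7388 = 13431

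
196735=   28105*7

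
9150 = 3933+5217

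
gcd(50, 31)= 1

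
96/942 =16/157=0.10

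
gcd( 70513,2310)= 1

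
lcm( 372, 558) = 1116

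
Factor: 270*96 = 25920 = 2^6*3^4*5^1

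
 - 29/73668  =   - 29/73668 = -0.00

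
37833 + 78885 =116718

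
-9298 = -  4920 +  - 4378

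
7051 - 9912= -2861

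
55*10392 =571560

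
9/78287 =9/78287 = 0.00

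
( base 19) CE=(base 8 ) 362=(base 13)158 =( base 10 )242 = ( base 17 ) E4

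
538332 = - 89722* ( - 6)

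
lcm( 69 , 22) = 1518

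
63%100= 63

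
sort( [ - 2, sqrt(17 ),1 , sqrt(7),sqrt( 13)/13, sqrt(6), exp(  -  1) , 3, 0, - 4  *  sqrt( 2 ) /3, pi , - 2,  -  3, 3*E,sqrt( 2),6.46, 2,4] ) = [ - 3, - 2,  -  2, - 4*sqrt(2)/3, 0,sqrt(13 )/13, exp (-1), 1, sqrt( 2 ), 2, sqrt(6), sqrt(7 ), 3, pi  ,  4, sqrt( 17), 6.46,3*E] 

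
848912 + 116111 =965023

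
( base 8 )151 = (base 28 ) 3L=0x69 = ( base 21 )50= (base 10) 105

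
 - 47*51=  - 2397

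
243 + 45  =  288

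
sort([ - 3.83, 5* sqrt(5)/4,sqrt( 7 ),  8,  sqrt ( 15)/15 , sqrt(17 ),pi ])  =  [ - 3.83,sqrt( 15) /15,sqrt ( 7),5*sqrt(5 ) /4,  pi  ,  sqrt( 17 ),8] 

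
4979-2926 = 2053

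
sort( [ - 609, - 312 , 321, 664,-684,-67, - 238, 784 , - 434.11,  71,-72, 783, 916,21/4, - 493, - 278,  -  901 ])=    [ - 901,-684, - 609,-493, - 434.11,-312, - 278, - 238 ,- 72,-67,  21/4, 71,321,664,783,784, 916] 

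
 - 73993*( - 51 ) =3773643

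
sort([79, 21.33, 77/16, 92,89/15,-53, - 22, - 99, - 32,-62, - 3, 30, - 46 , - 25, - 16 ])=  [-99,-62, - 53, - 46, - 32,-25, - 22, - 16, - 3, 77/16,89/15 , 21.33,  30, 79, 92]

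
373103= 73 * 5111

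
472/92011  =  472/92011= 0.01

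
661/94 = 7 + 3/94 = 7.03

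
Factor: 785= 5^1*157^1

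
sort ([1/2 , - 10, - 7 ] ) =[ - 10,-7, 1/2]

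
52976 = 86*616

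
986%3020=986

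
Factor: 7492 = 2^2 * 1873^1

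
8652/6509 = 1+2143/6509 = 1.33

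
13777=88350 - 74573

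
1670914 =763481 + 907433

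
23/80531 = 23/80531 = 0.00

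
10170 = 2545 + 7625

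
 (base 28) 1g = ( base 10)44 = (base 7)62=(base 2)101100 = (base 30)1E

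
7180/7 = 7180/7 = 1025.71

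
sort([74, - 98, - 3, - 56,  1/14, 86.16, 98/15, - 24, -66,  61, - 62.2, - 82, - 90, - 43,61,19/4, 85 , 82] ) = [-98, - 90, - 82, - 66, - 62.2, - 56, - 43, -24, - 3,1/14,19/4, 98/15 , 61,61,74,82 , 85,86.16] 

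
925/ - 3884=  - 925/3884 = - 0.24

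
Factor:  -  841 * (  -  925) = 777925 = 5^2*29^2*37^1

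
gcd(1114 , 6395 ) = 1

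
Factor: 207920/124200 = 226/135 = 2^1 *3^( - 3 )*5^( - 1)*113^1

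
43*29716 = 1277788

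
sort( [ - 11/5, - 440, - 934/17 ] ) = [ - 440, - 934/17,-11/5] 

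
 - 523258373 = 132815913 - 656074286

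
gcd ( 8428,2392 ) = 4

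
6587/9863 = 941/1409 = 0.67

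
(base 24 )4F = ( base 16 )6F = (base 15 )76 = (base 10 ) 111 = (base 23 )4J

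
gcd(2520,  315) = 315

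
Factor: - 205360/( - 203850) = 136/135 = 2^3 * 3^( - 3)*5^( - 1 )*17^1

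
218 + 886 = 1104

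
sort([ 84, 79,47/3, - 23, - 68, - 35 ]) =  [ - 68, - 35, - 23,47/3 , 79,  84]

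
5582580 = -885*( - 6308)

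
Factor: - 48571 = -48571^1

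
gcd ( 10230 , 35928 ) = 6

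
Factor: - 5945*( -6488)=38571160 = 2^3*5^1*29^1*41^1  *  811^1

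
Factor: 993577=13^1*23^1*3323^1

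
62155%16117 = 13804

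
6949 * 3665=25468085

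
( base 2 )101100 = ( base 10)44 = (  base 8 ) 54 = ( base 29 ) 1f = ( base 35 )19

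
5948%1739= 731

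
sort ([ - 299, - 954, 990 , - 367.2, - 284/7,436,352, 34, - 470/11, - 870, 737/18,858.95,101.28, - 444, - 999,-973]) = [ - 999, - 973, - 954, - 870,-444, - 367.2, - 299, - 470/11, - 284/7, 34, 737/18, 101.28, 352,436,858.95,990]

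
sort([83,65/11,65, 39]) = [65/11,  39,65, 83 ]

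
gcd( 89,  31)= 1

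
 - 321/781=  - 1 + 460/781 = -  0.41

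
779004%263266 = 252472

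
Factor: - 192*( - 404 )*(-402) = - 31182336 = -2^9*3^2 * 67^1*101^1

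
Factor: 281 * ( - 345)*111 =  - 10760895 = -3^2*5^1*23^1*37^1*281^1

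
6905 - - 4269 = 11174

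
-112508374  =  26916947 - 139425321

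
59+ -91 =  - 32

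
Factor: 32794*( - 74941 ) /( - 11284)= 2^ ( - 1 ) * 7^( - 1 ) * 13^( - 1) *19^1*31^( - 1 )*863^1*74941^1 = 1228807577/5642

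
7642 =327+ 7315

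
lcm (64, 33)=2112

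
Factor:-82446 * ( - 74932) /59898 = 2^2 * 7^1 *11^1 *13^2*67^( - 1)*131^1*149^ ( - 1 )* 151^1 = 1029640612/9983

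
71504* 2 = 143008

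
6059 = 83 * 73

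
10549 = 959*11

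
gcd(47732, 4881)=1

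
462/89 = 462/89 = 5.19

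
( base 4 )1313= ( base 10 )119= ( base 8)167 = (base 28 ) 47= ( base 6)315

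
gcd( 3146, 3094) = 26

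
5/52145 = 1/10429 = 0.00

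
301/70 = 4 + 3/10 = 4.30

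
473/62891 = 473/62891= 0.01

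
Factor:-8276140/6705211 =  - 2^2*5^1 * 413807^1*6705211^( - 1 )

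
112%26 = 8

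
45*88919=4001355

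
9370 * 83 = 777710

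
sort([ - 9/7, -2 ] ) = [ - 2, - 9/7]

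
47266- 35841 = 11425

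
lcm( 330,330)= 330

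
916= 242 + 674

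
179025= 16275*11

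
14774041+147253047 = 162027088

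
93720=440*213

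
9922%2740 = 1702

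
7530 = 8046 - 516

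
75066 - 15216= 59850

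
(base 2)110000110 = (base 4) 12012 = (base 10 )390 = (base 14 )1dc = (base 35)B5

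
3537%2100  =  1437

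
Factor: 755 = 5^1 * 151^1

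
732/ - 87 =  - 9 + 17/29 = -  8.41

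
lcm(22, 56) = 616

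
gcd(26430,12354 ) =6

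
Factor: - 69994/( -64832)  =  34997/32416=2^( - 5) *79^1*443^1*1013^( - 1)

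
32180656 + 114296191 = 146476847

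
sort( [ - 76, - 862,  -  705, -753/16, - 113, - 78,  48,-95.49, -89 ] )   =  [ - 862,-705,-113, -95.49,  -  89 ,-78, -76,-753/16, 48] 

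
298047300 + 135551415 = 433598715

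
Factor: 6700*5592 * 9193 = 344428615200 = 2^5 * 3^1*5^2*29^1*67^1*233^1*317^1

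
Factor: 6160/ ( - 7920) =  - 7/9 =-3^( -2 )*7^1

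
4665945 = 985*4737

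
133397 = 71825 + 61572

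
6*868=5208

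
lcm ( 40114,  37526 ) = 1163306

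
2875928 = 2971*968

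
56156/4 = 14039 = 14039.00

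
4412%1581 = 1250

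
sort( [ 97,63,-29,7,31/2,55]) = [- 29,7,31/2, 55,63,97]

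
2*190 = 380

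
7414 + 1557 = 8971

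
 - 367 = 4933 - 5300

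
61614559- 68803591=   -  7189032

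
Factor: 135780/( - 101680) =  - 219/164 = - 2^( - 2) * 3^1*41^(  -  1)*73^1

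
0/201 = 0 = 0.00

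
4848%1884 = 1080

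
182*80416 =14635712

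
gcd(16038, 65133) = 9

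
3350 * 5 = 16750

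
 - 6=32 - 38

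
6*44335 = 266010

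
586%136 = 42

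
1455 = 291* 5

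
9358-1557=7801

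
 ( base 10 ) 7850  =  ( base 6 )100202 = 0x1EAA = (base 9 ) 11682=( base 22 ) g4i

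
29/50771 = 29/50771 = 0.00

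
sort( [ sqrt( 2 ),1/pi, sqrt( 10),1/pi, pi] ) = [ 1/pi, 1/pi, sqrt( 2),pi, sqrt(10 ) ]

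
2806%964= 878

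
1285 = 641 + 644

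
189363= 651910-462547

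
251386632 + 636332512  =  887719144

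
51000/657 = 17000/219 = 77.63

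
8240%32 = 16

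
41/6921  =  41/6921= 0.01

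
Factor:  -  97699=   -  7^1*17^1*821^1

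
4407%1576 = 1255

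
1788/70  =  25+19/35=25.54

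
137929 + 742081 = 880010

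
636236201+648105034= 1284341235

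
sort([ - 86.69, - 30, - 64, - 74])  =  [- 86.69, - 74, - 64, - 30] 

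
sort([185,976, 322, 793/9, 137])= [ 793/9, 137,185,322,976]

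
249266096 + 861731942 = 1110998038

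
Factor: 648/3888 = 2^( - 1) * 3^(  -  1 ) = 1/6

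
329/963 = 329/963 =0.34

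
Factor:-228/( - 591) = 2^2*19^1*197^( - 1)  =  76/197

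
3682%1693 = 296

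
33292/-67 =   -  33292/67 = - 496.90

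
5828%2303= 1222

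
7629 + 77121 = 84750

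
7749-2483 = 5266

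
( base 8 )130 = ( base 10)88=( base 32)2o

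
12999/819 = 619/39 = 15.87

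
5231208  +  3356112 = 8587320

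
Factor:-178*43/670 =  - 5^( -1 )*43^1* 67^( - 1)* 89^1=- 3827/335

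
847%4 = 3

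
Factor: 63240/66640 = 93/98=2^( - 1)*3^1*7^( - 2)*31^1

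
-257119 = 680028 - 937147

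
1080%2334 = 1080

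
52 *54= 2808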